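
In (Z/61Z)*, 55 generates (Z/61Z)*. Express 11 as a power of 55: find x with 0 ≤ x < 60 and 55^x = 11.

Successive powers of 55 modulo 61:
  55^0=1  55^1=55  55^2=36  55^3=28  55^4=15  55^5=32
  55^6=52  55^7=54  55^8=42  55^9=53  55^10=48  55^11=17
  55^12=20  55^13=2  55^14=49  55^15=11
So 55^15 ≡ 11 (mod 61), giving x = 15.

15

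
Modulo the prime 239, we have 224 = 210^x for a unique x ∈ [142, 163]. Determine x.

159

Compute 210^142 mod 239 = 182, then multiply by 210 repeatedly:
  210^142=182  210^143=219  210^144=102  210^145=149  210^146=220
  210^147=73  210^148=34  210^149=209  210^150=153  210^151=104
  210^152=91  210^153=229  210^154=51  210^155=194  210^156=110
  210^157=156  210^158=17  210^159=224
Found 224 at exponent 159.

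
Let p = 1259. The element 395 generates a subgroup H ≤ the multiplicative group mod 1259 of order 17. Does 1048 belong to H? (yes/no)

⟨395⟩ has order 17; its elements mod 1259 are {1, 51, 78, 83, 113, 179, 201, 316, 395, 456, 566, 570, 594, 727, 1008, 1048, 1168}.
1048 is in this set.

yes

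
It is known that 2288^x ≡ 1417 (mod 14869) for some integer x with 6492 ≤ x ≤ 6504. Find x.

6498

Compute 2288^6492 mod 14869 = 13184, then multiply by 2288 repeatedly:
  2288^6492=13184  2288^6493=10660  2288^6494=4920  2288^6495=1127  2288^6496=6239
  2288^6497=592  2288^6498=1417
Found 1417 at exponent 6498.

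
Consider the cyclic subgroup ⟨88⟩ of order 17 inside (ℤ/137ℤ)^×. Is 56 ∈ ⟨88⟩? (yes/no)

⟨88⟩ has order 17; its elements mod 137 are {1, 16, 34, 38, 50, 56, 59, 60, 72, 73, 74, 88, 115, 119, 122, 123, 133}.
56 is in this set.

yes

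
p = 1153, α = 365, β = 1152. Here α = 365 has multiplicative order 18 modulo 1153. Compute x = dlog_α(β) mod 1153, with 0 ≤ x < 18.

Successive powers of 365 modulo 1153:
  365^0=1  365^1=365  365^2=630  365^3=503  365^4=268  365^5=968
  365^6=502  365^7=1056  365^8=338  365^9=1152
So 365^9 ≡ 1152 (mod 1153), giving x = 9.

9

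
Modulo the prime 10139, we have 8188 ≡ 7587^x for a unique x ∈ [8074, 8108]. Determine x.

8089

Compute 7587^8074 mod 10139 = 4854, then multiply by 7587 repeatedly:
  7587^8074=4854  7587^8075=2450  7587^8076=3363  7587^8077=5357  7587^8078=6447
  7587^8079=2853  7587^8080=9085  7587^8081=2973  7587^8082=7015  7587^8083=3194
  7587^8084=668  7587^8085=8755  7587^8086=3596  7587^8087=8942  7587^8088=2905
  7587^8089=8188
Found 8188 at exponent 8089.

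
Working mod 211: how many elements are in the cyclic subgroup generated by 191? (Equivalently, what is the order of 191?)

210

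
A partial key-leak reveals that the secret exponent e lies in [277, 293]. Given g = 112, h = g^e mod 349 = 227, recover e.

290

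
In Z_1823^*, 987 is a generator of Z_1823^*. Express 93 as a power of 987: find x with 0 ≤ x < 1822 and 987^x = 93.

Baby-step giant-step with m = ceil(sqrt(1822)) = 43.
Baby table (987^j mod 1823 for j=0..42):
  0:1  1:987  2:687  3:1736  4:1635  5:390  6:277  7:1772
  8:707  9:1423  10:791  11:473  12:163  13:457  14:778  15:403
  16:347  17:1588  18:1399  19:802  20:392  21:428  22:1323  23:533
  24:1047  25:1571  26:1027  27:61  28:48  29:1801  30:162  31:1293
  32:91  33:490  34:535  35:1198  36:1122  37:853  38:1508  39:828
  40:532  41:60  42:884
Giant step factor: 987^(-43) ≡ 1805 (mod 1823).
Scan 93·1805^i mod 1823 for i = 0, 1, …:
  i=0: 93   i=1: 149   i=2: 964   i=3: 878
  i=4: 603   i=5: 84   i=6: 311   i=7: 1694
  i=8: 499   i=9: 133     …   i=14: 767
  i=15: 778
Match at i=15, j=14: x = 15·43 + 14 = 659.

659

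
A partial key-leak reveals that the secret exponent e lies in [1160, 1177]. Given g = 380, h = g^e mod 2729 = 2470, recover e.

1163

Compute 380^1160 mod 2729 = 996, then multiply by 380 repeatedly:
  380^1160=996  380^1161=1878  380^1162=1371  380^1163=2470
Found 2470 at exponent 1163.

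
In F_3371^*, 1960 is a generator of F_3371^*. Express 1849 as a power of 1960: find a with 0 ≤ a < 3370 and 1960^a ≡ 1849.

3202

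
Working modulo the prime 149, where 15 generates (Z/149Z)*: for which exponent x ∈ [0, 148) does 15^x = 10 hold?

Baby-step giant-step with m = ceil(sqrt(148)) = 13.
Baby table (15^j mod 149 for j=0..12):
  0:1  1:15  2:76  3:97  4:114  5:71  6:22  7:32
  8:33  9:48  10:124  11:72  12:37
Giant step factor: 15^(-13) ≡ 109 (mod 149).
Scan 10·109^i mod 149 for i = 0, 1, …:
  i=0: 10   i=1: 47   i=2: 57   i=3: 104
  i=4: 12   i=5: 116   i=6: 128   i=7: 95
  i=8: 74   i=9: 20   i=10: 94   i=11: 114
Match at i=11, j=4: x = 11·13 + 4 = 147.

147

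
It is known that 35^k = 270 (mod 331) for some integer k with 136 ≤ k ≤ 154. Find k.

Compute 35^136 mod 331 = 179, then multiply by 35 repeatedly:
  35^136=179  35^137=307  35^138=153  35^139=59  35^140=79
  35^141=117  35^142=123  35^143=2  35^144=70  35^145=133
  35^146=21  35^147=73  35^148=238  35^149=55  35^150=270
Found 270 at exponent 150.

150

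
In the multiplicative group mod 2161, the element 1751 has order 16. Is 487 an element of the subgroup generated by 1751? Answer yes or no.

no

487 ∈ ⟨1751⟩ iff 487^16 ≡ 1 (mod 2161), since |⟨1751⟩| = 16.
487^16 mod 2161 = 1653.
Since 1653 ≠ 1, 487 does not lie in the subgroup.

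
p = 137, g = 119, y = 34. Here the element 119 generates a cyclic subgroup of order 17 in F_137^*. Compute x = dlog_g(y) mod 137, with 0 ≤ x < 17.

Successive powers of 119 modulo 137:
  119^0=1  119^1=119  119^2=50  119^3=59  119^4=34
So 119^4 ≡ 34 (mod 137), giving x = 4.

4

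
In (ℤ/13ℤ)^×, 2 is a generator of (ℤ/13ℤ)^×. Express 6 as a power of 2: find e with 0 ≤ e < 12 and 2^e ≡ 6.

Successive powers of 2 modulo 13:
  2^0=1  2^1=2  2^2=4  2^3=8  2^4=3  2^5=6
So 2^5 ≡ 6 (mod 13), giving e = 5.

5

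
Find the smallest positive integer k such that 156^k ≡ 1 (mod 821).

410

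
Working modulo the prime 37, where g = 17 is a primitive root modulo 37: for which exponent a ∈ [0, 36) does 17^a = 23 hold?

33

Successive powers of 17 modulo 37:
  17^0=1  17^1=17  17^2=30  17^3=29  17^4=12  17^5=19
  17^6=27  17^7=15  17^8=33  17^9=6  17^10=28  17^11=32
  17^12=26  17^13=35  17^14=3  17^15=14  17^16=16  17^17=13
  17^18=36  17^19=20  17^20=7  17^21=8  17^22=25  17^23=18
  17^24=10  17^25=22  17^26=4  17^27=31  17^28=9  17^29=5
  17^30=11  17^31=2  17^32=34  17^33=23
So 17^33 ≡ 23 (mod 37), giving a = 33.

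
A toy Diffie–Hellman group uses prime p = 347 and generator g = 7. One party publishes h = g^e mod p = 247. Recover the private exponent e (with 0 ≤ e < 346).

315

Baby-step giant-step with m = ceil(sqrt(346)) = 19.
Baby table (7^j mod 347 for j=0..18):
  0:1  1:7  2:49  3:343  4:319  5:151  6:16  7:112
  8:90  9:283  10:246  11:334  12:256  13:57  14:52  15:17
  16:119  17:139  18:279
Giant step factor: 7^(-19) ≡ 78 (mod 347).
Scan 247·78^i mod 347 for i = 0, 1, …:
  i=0: 247   i=1: 181   i=2: 238   i=3: 173
  i=4: 308   i=5: 81   i=6: 72   i=7: 64
  i=8: 134   i=9: 42     …   i=15: 289
  i=16: 334
Match at i=16, j=11: e = 16·19 + 11 = 315.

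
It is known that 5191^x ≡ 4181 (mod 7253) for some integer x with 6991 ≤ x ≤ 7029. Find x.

Compute 5191^6991 mod 7253 = 6160, then multiply by 5191 repeatedly:
  5191^6991=6160  5191^6992=5336  5191^6993=7222  5191^6994=5898  5191^6995=1605
  5191^6996=5111  5191^6997=6980  5191^6998=4445  5191^6999=2202  5191^7000=7107
  5191^7001=3679  5191^7002=540  5191^7003=3482  5191^7004=586  5191^7005=2919
  5191^7006=1012  5191^7007=2120  5191^7008=2119  5191^7009=4181
Found 4181 at exponent 7009.

7009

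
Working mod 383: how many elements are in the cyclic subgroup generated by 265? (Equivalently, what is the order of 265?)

191

The order of 265 must divide p − 1 = 382 = 2 · 191.
Divisors: 1, 2, 191, 382.
Check each in increasing order: 265^1 ≡ 265;  265^2 ≡ 136;  265^191 ≡ 1.
Smallest exponent giving 1 is 191.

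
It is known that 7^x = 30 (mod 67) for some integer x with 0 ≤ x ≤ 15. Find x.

11

Compute 7^0 mod 67 = 1, then multiply by 7 repeatedly:
  7^0=1  7^1=7  7^2=49  7^3=8  7^4=56
  7^5=57  7^6=64  7^7=46  7^8=54  7^9=43
  7^10=33  7^11=30
Found 30 at exponent 11.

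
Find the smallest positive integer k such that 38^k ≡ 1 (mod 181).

45

The order of 38 must divide p − 1 = 180 = 2^2 · 3^2 · 5.
Divisors: 1, 2, 3, 4, 5, 6, 9, 10, 12, 15, 18, 20, 30, 36, 45, 60, 90, 180.
Check each in increasing order: 38^1 ≡ 38;  38^2 ≡ 177;  38^3 ≡ 29;  38^4 ≡ 16;  38^5 ≡ 65;  38^6 ≡ 117;  38^9 ≡ 135;  38^10 ≡ 62;  38^12 ≡ 114;  38^15 ≡ 48;  38^18 ≡ 125;  38^20 ≡ 43;  38^30 ≡ 132;  38^36 ≡ 59;  38^45 ≡ 1.
Smallest exponent giving 1 is 45.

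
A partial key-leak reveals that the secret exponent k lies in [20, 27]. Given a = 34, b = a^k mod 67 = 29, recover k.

22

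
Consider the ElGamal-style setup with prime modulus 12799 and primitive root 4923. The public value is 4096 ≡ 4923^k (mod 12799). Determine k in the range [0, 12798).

Baby-step giant-step with m = ceil(sqrt(12798)) = 114.
Baby table (4923^j mod 12799 for j=0..113):
  0:1  1:4923  2:7422  3:10160  4:11987  5:8611  6:1665  7:5435
  8:6595  9:8921  10:4714  11:2435  12:7641  13:382  14:11932  15:6625
  16:3023  17:9791  18:59  19:8879  20:2732  21:10686  22:3288  23:8888
  24:8642  25:690  26:5135  27:1580  28:9347  29:2876  30:2854  31:9739
  32:43  33:6905  34:11970  35:1714  36:3481  37:11901  38:7600  39:3323
  40:2007  41:12432  42:10717  43:2313  44:8588  45:3627  46:1116  47:3297
  48:1999  49:11445  50:2537  51:10626  52:2285  53:11533  54:595  55:11013
  56:435  57:4072  58:3222  59:3945  60:5152  61:8477  62:7531  63:9209
  64:1849  65:2538  66:2750  67:9707  68:8894  69:12582  70:6825  71:2100
  72:9507  73:9817  74:67  75:9866  76:10912  77:2373  78:9591  79:982
  80:9163  81:5773  82:6699  83:8953  84:8662  85:9557  86:12786  87:12795
  88:5906  89:8709  90:10556  91:3248  92:3953  93:6139  94:3858  95:12017
  96:2713  97:6742  98:3059  99:7833  100:11271  101:3468  102:11897  103:707
  104:12032  105:12563  106:2881  107:1871  108:8452  109:12446  110:2845  111:3829
  112:10039  113:5058
Giant step factor: 4923^(-114) ≡ 322 (mod 12799).
Scan 4096·322^i mod 12799 for i = 0, 1, …:
  i=0: 4096   i=1: 615   i=2: 6045   i=3: 1042
  i=4: 2750
Match at i=4, j=66: k = 4·114 + 66 = 522.

522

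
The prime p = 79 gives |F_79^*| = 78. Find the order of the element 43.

78

The order of 43 must divide p − 1 = 78 = 2 · 3 · 13.
Divisors: 1, 2, 3, 6, 13, 26, 39, 78.
Check each in increasing order: 43^1 ≡ 43;  43^2 ≡ 32;  43^3 ≡ 33;  43^6 ≡ 62;  43^13 ≡ 24;  43^26 ≡ 23;  43^39 ≡ 78;  43^78 ≡ 1.
Smallest exponent giving 1 is 78.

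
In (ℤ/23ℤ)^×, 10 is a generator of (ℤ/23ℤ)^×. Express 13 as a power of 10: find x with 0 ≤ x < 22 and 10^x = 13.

12

Successive powers of 10 modulo 23:
  10^0=1  10^1=10  10^2=8  10^3=11  10^4=18  10^5=19
  10^6=6  10^7=14  10^8=2  10^9=20  10^10=16  10^11=22
  10^12=13
So 10^12 ≡ 13 (mod 23), giving x = 12.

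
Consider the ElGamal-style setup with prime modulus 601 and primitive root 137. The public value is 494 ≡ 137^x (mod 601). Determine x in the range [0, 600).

397

Baby-step giant-step with m = ceil(sqrt(600)) = 25.
Baby table (137^j mod 601 for j=0..24):
  0:1  1:137  2:138  3:275  4:413  5:87  6:500  7:587
  8:486  9:472  10:357  11:228  12:585  13:212  14:196  15:408
  16:3  17:411  18:414  19:224  20:37  21:261  22:298  23:559
  24:256
Giant step factor: 137^(-25) ≡ 132 (mod 601).
Scan 494·132^i mod 601 for i = 0, 1, …:
  i=0: 494   i=1: 300   i=2: 535   i=3: 303
  i=4: 330   i=5: 288   i=6: 153   i=7: 363
  i=8: 437   i=9: 589     …   i=14: 66
  i=15: 298
Match at i=15, j=22: x = 15·25 + 22 = 397.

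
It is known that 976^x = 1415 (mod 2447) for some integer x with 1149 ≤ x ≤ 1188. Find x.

Compute 976^1149 mod 2447 = 1533, then multiply by 976 repeatedly:
  976^1149=1533  976^1150=1091  976^1151=371  976^1152=2387  976^1153=168
  976^1154=19  976^1155=1415
Found 1415 at exponent 1155.

1155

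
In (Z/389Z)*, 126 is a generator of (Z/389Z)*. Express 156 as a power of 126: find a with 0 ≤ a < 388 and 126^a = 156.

187

Baby-step giant-step with m = ceil(sqrt(388)) = 20.
Baby table (126^j mod 389 for j=0..19):
  0:1  1:126  2:316  3:138  4:272  5:40  6:372  7:192
  8:74  9:377  10:44  11:98  12:289  13:237  14:298  15:204
  16:30  17:279  18:144  19:250
Giant step factor: 126^(-20) ≡ 216 (mod 389).
Scan 156·216^i mod 389 for i = 0, 1, …:
  i=0: 156   i=1: 242   i=2: 146   i=3: 27
  i=4: 386   i=5: 130   i=6: 72   i=7: 381
  i=8: 217   i=9: 192
Match at i=9, j=7: a = 9·20 + 7 = 187.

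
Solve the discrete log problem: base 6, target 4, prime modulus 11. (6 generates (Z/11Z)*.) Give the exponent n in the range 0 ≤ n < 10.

8

Successive powers of 6 modulo 11:
  6^0=1  6^1=6  6^2=3  6^3=7  6^4=9  6^5=10
  6^6=5  6^7=8  6^8=4
So 6^8 ≡ 4 (mod 11), giving n = 8.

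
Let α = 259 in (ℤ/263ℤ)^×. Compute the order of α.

262

The order of 259 must divide p − 1 = 262 = 2 · 131.
Divisors: 1, 2, 131, 262.
Check each in increasing order: 259^1 ≡ 259;  259^2 ≡ 16;  259^131 ≡ 262;  259^262 ≡ 1.
Smallest exponent giving 1 is 262.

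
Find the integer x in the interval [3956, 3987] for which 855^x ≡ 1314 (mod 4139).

3984

Compute 855^3956 mod 4139 = 1967, then multiply by 855 repeatedly:
  855^3956=1967  855^3957=1351  855^3958=324  855^3959=3846  855^3960=1964
  855^3961=2925  855^3962=919  855^3963=3474  855^3964=2607  855^3965=2203
  855^3966=320  855^3967=426  855^3968=4137  855^3969=2429  855^3970=3156
  855^3971=3891  855^3972=3188  855^3973=2278  855^3974=2360  855^3975=2107
  855^3976=1020  855^3977=2910  855^3978=511  855^3979=2310  855^3980=747
  855^3981=1279  855^3982=849  855^3983=1570  855^3984=1314
Found 1314 at exponent 3984.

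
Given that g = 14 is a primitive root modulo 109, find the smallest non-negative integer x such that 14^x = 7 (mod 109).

Successive powers of 14 modulo 109:
  14^0=1  14^1=14  14^2=87  14^3=19  14^4=48  14^5=18
  14^6=34  14^7=40  14^8=15  14^9=101  14^10=106  14^11=67
  14^12=66  14^13=52  14^14=74  14^15=55  14^16=7
So 14^16 ≡ 7 (mod 109), giving x = 16.

16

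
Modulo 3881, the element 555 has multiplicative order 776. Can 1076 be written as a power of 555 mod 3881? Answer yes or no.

no

1076 ∈ ⟨555⟩ iff 1076^776 ≡ 1 (mod 3881), since |⟨555⟩| = 776.
1076^776 mod 3881 = 298.
Since 298 ≠ 1, 1076 does not lie in the subgroup.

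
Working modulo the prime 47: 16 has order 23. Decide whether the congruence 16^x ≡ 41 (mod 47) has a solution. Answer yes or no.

⟨16⟩ has order 23; its elements mod 47 are {1, 2, 3, 4, 6, 7, 8, 9, 12, 14, 16, 17, 18, 21, 24, 25, 27, 28, 32, 34, 36, 37, 42}.
41 is not in this set.

no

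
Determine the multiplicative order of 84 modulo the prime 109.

The order of 84 must divide p − 1 = 108 = 2^2 · 3^3.
Divisors: 1, 2, 3, 4, 6, 9, 12, 18, 27, 36, 54, 108.
Check each in increasing order: 84^1 ≡ 84;  84^2 ≡ 80;  84^3 ≡ 71;  84^4 ≡ 78;  84^6 ≡ 27;  84^9 ≡ 64;  84^12 ≡ 75;  84^18 ≡ 63;  84^27 ≡ 108;  84^36 ≡ 45;  84^54 ≡ 1.
Smallest exponent giving 1 is 54.

54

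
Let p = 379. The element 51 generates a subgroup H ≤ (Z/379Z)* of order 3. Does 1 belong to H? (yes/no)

yes

1 ∈ ⟨51⟩ iff 1^3 ≡ 1 (mod 379), since |⟨51⟩| = 3.
1^3 mod 379 = 1.
Since 1 = 1, 1 lies in the subgroup.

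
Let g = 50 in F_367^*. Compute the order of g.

183

The order of 50 must divide p − 1 = 366 = 2 · 3 · 61.
Divisors: 1, 2, 3, 6, 61, 122, 183, 366.
Check each in increasing order: 50^1 ≡ 50;  50^2 ≡ 298;  50^3 ≡ 220;  50^6 ≡ 323;  50^61 ≡ 83;  50^122 ≡ 283;  50^183 ≡ 1.
Smallest exponent giving 1 is 183.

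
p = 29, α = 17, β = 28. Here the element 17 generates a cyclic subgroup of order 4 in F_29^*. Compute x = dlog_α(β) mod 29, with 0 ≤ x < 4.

Successive powers of 17 modulo 29:
  17^0=1  17^1=17  17^2=28
So 17^2 ≡ 28 (mod 29), giving x = 2.

2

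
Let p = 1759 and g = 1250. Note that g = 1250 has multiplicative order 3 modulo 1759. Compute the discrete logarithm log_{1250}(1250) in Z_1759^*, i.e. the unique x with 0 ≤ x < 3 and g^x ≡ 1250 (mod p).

1

Successive powers of 1250 modulo 1759:
  1250^0=1  1250^1=1250
So 1250^1 ≡ 1250 (mod 1759), giving x = 1.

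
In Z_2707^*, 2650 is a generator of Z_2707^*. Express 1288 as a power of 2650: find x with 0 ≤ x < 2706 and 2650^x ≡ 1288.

1584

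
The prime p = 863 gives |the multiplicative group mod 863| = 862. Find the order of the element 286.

The order of 286 must divide p − 1 = 862 = 2 · 431.
Divisors: 1, 2, 431, 862.
Check each in increasing order: 286^1 ≡ 286;  286^2 ≡ 674;  286^431 ≡ 1.
Smallest exponent giving 1 is 431.

431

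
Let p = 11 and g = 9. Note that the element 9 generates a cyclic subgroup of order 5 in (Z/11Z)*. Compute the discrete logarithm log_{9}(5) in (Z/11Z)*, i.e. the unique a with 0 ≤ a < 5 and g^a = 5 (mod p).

4

Successive powers of 9 modulo 11:
  9^0=1  9^1=9  9^2=4  9^3=3  9^4=5
So 9^4 ≡ 5 (mod 11), giving a = 4.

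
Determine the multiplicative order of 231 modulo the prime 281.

The order of 231 must divide p − 1 = 280 = 2^3 · 5 · 7.
Divisors: 1, 2, 4, 5, 7, 8, 10, 14, 20, 28, 35, 40, 56, 70, 140, 280.
Check each in increasing order: 231^1 ≡ 231;  231^2 ≡ 252;  231^4 ≡ 279;  231^5 ≡ 100;  231^7 ≡ 191;  231^8 ≡ 4;  231^10 ≡ 165;  231^14 ≡ 232;  231^20 ≡ 249;  231^28 ≡ 153;  231^35 ≡ 280;  231^40 ≡ 181;  231^56 ≡ 86;  231^70 ≡ 1.
Smallest exponent giving 1 is 70.

70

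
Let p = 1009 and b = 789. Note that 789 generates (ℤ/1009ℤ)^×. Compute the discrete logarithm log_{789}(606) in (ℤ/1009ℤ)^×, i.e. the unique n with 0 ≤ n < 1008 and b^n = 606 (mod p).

848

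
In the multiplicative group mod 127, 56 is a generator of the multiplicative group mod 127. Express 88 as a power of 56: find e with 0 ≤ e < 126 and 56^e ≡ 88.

2

Baby-step giant-step with m = ceil(sqrt(126)) = 12.
Baby table (56^j mod 127 for j=0..11):
  0:1  1:56  2:88  3:102  4:124  5:86  6:117  7:75
  8:9  9:123  10:30  11:29
Giant step factor: 56^(-12) ≡ 47 (mod 127).
Scan 88·47^i mod 127 for i = 0, 1, …:
  i=0: 88
Match at i=0, j=2: e = 0·12 + 2 = 2.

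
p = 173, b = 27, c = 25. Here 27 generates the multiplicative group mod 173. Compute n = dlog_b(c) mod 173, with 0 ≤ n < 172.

122

Baby-step giant-step with m = ceil(sqrt(172)) = 14.
Baby table (27^j mod 173 for j=0..13):
  0:1  1:27  2:37  3:134  4:158  5:114  6:137  7:66
  8:52  9:20  10:21  11:48  12:85  13:46
Giant step factor: 27^(-14) ≡ 67 (mod 173).
Scan 25·67^i mod 173 for i = 0, 1, …:
  i=0: 25   i=1: 118   i=2: 121   i=3: 149
  i=4: 122   i=5: 43   i=6: 113   i=7: 132
  i=8: 21
Match at i=8, j=10: n = 8·14 + 10 = 122.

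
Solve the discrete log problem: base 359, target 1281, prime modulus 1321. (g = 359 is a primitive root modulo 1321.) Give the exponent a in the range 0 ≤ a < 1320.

1072

Baby-step giant-step with m = ceil(sqrt(1320)) = 37.
Baby table (359^j mod 1321 for j=0..36):
  0:1  1:359  2:744  3:254  4:37  5:73  6:1108  7:151
  8:48  9:59  10:45  11:303  12:455  13:862  14:344  15:643
  16:983  17:190  18:839  19:13  20:704  21:425  22:660  23:481
  24:949  25:1194  26:642  27:624  28:767  29:585  30:1297  31:631
  32:638  33:509  34:433  35:890  36:1149
Giant step factor: 359^(-37) ≡ 604 (mod 1321).
Scan 1281·604^i mod 1321 for i = 0, 1, …:
  i=0: 1281   i=1: 939   i=2: 447   i=3: 504
  i=4: 586   i=5: 1237   i=6: 783   i=7: 14
  i=8: 530   i=9: 438     …   i=27: 1137
  i=28: 1149
Match at i=28, j=36: a = 28·37 + 36 = 1072.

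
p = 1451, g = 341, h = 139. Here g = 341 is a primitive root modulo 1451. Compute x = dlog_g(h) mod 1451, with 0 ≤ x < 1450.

1282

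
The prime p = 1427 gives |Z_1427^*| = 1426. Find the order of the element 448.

The order of 448 must divide p − 1 = 1426 = 2 · 23 · 31.
Divisors: 1, 2, 23, 31, 46, 62, 713, 1426.
Check each in increasing order: 448^1 ≡ 448;  448^2 ≡ 924;  448^23 ≡ 619;  448^31 ≡ 565;  448^46 ≡ 725;  448^62 ≡ 1004;  448^713 ≡ 1.
Smallest exponent giving 1 is 713.

713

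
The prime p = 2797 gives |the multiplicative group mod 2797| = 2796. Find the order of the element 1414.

The order of 1414 must divide p − 1 = 2796 = 2^2 · 3 · 233.
Divisors: 1, 2, 3, 4, 6, 12, 233, 466, 699, 932, 1398, 2796.
Check each in increasing order: 1414^1 ≡ 1414;  1414^2 ≡ 2338;  1414^3 ≡ 2675;  1414^4 ≡ 906;  1414^6 ≡ 899;  1414^12 ≡ 2665;  1414^233 ≡ 2386;  1414^466 ≡ 1101;  1414^699 ≡ 603;  1414^932 ≡ 1100;  1414^1398 ≡ 2796;  1414^2796 ≡ 1.
Smallest exponent giving 1 is 2796.

2796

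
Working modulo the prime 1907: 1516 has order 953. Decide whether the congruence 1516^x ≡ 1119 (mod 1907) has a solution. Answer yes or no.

1119 ∈ ⟨1516⟩ iff 1119^953 ≡ 1 (mod 1907), since |⟨1516⟩| = 953.
1119^953 mod 1907 = 1906.
Since 1906 ≠ 1, 1119 does not lie in the subgroup.

no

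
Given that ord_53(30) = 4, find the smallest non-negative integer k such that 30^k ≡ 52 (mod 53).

2

Successive powers of 30 modulo 53:
  30^0=1  30^1=30  30^2=52
So 30^2 ≡ 52 (mod 53), giving k = 2.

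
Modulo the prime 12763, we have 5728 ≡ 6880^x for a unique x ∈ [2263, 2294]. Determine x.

Compute 6880^2263 mod 12763 = 10377, then multiply by 6880 repeatedly:
  6880^2263=10377  6880^2264=10301  6880^2265=10704  6880^2266=1010  6880^2267=5728
Found 5728 at exponent 2267.

2267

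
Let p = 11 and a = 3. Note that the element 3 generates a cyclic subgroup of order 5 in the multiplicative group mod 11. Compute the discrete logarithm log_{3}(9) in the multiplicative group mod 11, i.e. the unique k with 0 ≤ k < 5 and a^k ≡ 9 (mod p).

2

Successive powers of 3 modulo 11:
  3^0=1  3^1=3  3^2=9
So 3^2 ≡ 9 (mod 11), giving k = 2.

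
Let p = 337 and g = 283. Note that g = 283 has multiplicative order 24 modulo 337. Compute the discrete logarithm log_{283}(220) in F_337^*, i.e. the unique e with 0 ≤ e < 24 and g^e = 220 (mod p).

2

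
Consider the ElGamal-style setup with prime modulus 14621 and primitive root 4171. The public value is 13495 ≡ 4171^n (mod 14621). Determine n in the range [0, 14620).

Baby-step giant-step with m = ceil(sqrt(14620)) = 121.
Baby table (4171^j mod 14621 for j=0..120):
  0:1  1:4171  2:12872  3:800  4:3212  5:4416  6:11297  7:10925
  8:9139  9:1822  10:11263  11:700  12:10121  13:3864  14:4402  15:11387
  16:6169  17:12560  18:717  19:7923  20:3373  21:3381  22:7507  23:8136
  24:14536  25:10990  26:2455  27:5105  28:4779  29:4786  30:4741  31:7119
  32:12719  33:5961  34:7631  35:13605  36:2354  37:7843  38:5976  39:11712
  40:1991  41:14354  42:12160  43:13732  44:5715  45:5035  46:5229  47:10248
  48:7225  49:1594  50:10640  51:4705  52:3173  53:2578  54:6403  55:8967
  56:839  57:5050  58:9310  59:13255  60:4604  61:5911  62:3775  63:13329
  64:6217  65:8074  66:4491  67:2460  68:11339  69:10655  70:8786  71:6180
  72:14578  73:10720  74:2102  75:9463  76:8094  77:185  78:11343  79:12718
  80:1790  81:9380  82:12805  83:13763  84:3427  85:9300  86:787  87:7473
  88:12532  89:897  90:13032  91:10215  92:1171  93:827  94:13482  95:1056
  96:3655  97:9923  98:11403  99:14421  100:13818  101:13517  102:831  103:924
  104:8681  105:6855  106:8150  107:14446  108:1125  109:13655  110:6210  111:8119
  112:2113  113:11481  114:3476  115:8985  116:2812  117:2810  118:9089  119:12587
  120:10987
Giant step factor: 4171^(-121) ≡ 11154 (mod 14621).
Scan 13495·11154^i mod 14621 for i = 0, 1, …:
  i=0: 13495   i=1: 35   i=2: 10244   i=3: 13082
  i=4: 13669   i=5: 10859   i=6: 922   i=7: 5425
  i=8: 8752   i=9: 10012     …   i=75: 11941
  i=76: 7225
Match at i=76, j=48: n = 76·121 + 48 = 9244.

9244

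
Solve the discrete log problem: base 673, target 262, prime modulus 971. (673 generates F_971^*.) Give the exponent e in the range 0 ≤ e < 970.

509

Baby-step giant-step with m = ceil(sqrt(970)) = 32.
Baby table (673^j mod 971 for j=0..31):
  0:1  1:673  2:443  3:42  4:107  5:157  6:793  7:610
  8:768  9:292  10:374  11:213  12:612  13:172  14:207  15:458
  16:427  17:926  18:787  19:456  20:52  21:40  22:703  23:242
  24:709  25:396  26:454  27:648  28:125  29:619  30:28  31:395
Giant step factor: 673^(-32) ≡ 368 (mod 971).
Scan 262·368^i mod 971 for i = 0, 1, …:
  i=0: 262   i=1: 287   i=2: 748   i=3: 471
  i=4: 490   i=5: 685   i=6: 591   i=7: 955
  i=8: 909   i=9: 488     …   i=14: 379
  i=15: 619
Match at i=15, j=29: e = 15·32 + 29 = 509.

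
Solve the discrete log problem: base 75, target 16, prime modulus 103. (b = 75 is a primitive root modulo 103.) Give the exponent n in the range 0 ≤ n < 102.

64

Baby-step giant-step with m = ceil(sqrt(102)) = 11.
Baby table (75^j mod 103 for j=0..10):
  0:1  1:75  2:63  3:90  4:55  5:5  6:66  7:6
  8:38  9:69  10:25
Giant step factor: 75^(-11) ≡ 54 (mod 103).
Scan 16·54^i mod 103 for i = 0, 1, …:
  i=0: 16   i=1: 40   i=2: 100   i=3: 44
  i=4: 7   i=5: 69
Match at i=5, j=9: n = 5·11 + 9 = 64.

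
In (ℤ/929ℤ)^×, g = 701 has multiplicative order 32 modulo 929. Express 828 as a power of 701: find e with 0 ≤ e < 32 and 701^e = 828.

22

Successive powers of 701 modulo 929:
  701^0=1  701^1=701  701^2=889  701^3=759  701^4=671  701^5=297
  701^6=101  701^7=197  701^8=605  701^9=481  701^10=883  701^11=269
  701^12=911  701^13=388  701^14=720  701^15=273  701^16=928  701^17=228
  701^18=40  701^19=170  701^20=258  701^21=632  701^22=828
So 701^22 ≡ 828 (mod 929), giving e = 22.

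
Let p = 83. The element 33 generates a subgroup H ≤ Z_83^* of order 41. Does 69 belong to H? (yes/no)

69 ∈ ⟨33⟩ iff 69^41 ≡ 1 (mod 83), since |⟨33⟩| = 41.
69^41 mod 83 = 1.
Since 1 = 1, 69 lies in the subgroup.

yes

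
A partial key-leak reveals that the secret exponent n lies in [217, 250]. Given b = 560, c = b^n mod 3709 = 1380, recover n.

244

Compute 560^217 mod 3709 = 3658, then multiply by 560 repeatedly:
  560^217=3658  560^218=1112  560^219=3317  560^220=3020  560^221=3605
  560^222=1104  560^223=2546  560^224=1504  560^225=297  560^226=3124
  560^227=2501  560^228=2267  560^229=1042  560^230=1207  560^231=882
  560^232=623  560^233=234  560^234=1225  560^235=3544  560^236=325
  560^237=259  560^238=389  560^239=2718  560^240=1390  560^241=3219
  560^242=66  560^243=3579  560^244=1380
Found 1380 at exponent 244.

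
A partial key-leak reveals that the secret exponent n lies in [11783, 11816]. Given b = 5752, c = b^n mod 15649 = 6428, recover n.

11783

Compute 5752^11783 mod 15649 = 6428, then multiply by 5752 repeatedly:
  5752^11783=6428
Found 6428 at exponent 11783.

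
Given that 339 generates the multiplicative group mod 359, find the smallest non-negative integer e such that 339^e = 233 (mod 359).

184

Baby-step giant-step with m = ceil(sqrt(358)) = 19.
Baby table (339^j mod 359 for j=0..18):
  0:1  1:339  2:41  3:257  4:245  5:126  6:352  7:140
  8:72  9:355  10:80  11:195  12:49  13:97  14:214  15:28
  16:158  17:71  18:16
Giant step factor: 339^(-19) ≡ 313 (mod 359).
Scan 233·313^i mod 359 for i = 0, 1, …:
  i=0: 233   i=1: 52   i=2: 121   i=3: 178
  i=4: 69   i=5: 57   i=6: 250   i=7: 347
  i=8: 193   i=9: 97
Match at i=9, j=13: e = 9·19 + 13 = 184.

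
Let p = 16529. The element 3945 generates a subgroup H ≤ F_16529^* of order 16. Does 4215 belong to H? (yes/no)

yes

⟨3945⟩ has order 16; its elements mod 16529 are {1, 2450, 2473, 3875, 3945, 4215, 6104, 7293, 9236, 10425, 12314, 12584, 12654, 14056, 14079, 16528}.
4215 is in this set.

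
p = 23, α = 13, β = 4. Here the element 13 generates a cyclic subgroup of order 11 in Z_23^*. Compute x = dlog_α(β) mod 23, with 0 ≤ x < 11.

5

Successive powers of 13 modulo 23:
  13^0=1  13^1=13  13^2=8  13^3=12  13^4=18  13^5=4
So 13^5 ≡ 4 (mod 23), giving x = 5.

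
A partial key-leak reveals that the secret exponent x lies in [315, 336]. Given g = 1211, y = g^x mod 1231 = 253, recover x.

317

Compute 1211^315 mod 1231 = 730, then multiply by 1211 repeatedly:
  1211^315=730  1211^316=172  1211^317=253
Found 253 at exponent 317.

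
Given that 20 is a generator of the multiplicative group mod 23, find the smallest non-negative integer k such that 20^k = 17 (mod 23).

Successive powers of 20 modulo 23:
  20^0=1  20^1=20  20^2=9  20^3=19  20^4=12  20^5=10
  20^6=16  20^7=21  20^8=6  20^9=5  20^10=8  20^11=22
  20^12=3  20^13=14  20^14=4  20^15=11  20^16=13  20^17=7
  20^18=2  20^19=17
So 20^19 ≡ 17 (mod 23), giving k = 19.

19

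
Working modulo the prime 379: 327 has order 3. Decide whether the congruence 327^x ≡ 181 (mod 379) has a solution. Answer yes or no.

⟨327⟩ has order 3; its elements mod 379 are {1, 51, 327}.
181 is not in this set.

no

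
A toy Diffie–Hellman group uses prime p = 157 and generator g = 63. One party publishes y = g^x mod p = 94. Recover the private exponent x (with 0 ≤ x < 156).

79

Baby-step giant-step with m = ceil(sqrt(156)) = 13.
Baby table (63^j mod 157 for j=0..12):
  0:1  1:63  2:44  3:103  4:52  5:136  6:90  7:18
  8:35  9:7  10:127  11:151  12:93
Giant step factor: 63^(-13) ≡ 22 (mod 157).
Scan 94·22^i mod 157 for i = 0, 1, …:
  i=0: 94   i=1: 27   i=2: 123   i=3: 37
  i=4: 29   i=5: 10   i=6: 63
Match at i=6, j=1: x = 6·13 + 1 = 79.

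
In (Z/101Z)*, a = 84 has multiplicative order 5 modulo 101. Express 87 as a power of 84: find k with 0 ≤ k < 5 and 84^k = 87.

2

Successive powers of 84 modulo 101:
  84^0=1  84^1=84  84^2=87
So 84^2 ≡ 87 (mod 101), giving k = 2.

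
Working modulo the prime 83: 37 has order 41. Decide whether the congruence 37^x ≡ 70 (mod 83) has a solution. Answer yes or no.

70 ∈ ⟨37⟩ iff 70^41 ≡ 1 (mod 83), since |⟨37⟩| = 41.
70^41 mod 83 = 1.
Since 1 = 1, 70 lies in the subgroup.

yes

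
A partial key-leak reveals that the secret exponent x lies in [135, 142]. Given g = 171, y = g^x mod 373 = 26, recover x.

137

Compute 171^135 mod 373 = 56, then multiply by 171 repeatedly:
  171^135=56  171^136=251  171^137=26
Found 26 at exponent 137.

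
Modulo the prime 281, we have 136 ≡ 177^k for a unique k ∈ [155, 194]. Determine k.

178

Compute 177^155 mod 281 = 47, then multiply by 177 repeatedly:
  177^155=47  177^156=170  177^157=23  177^158=137  177^159=83
  177^160=79  177^161=214  177^162=224  177^163=27  177^164=2
  177^165=73  177^166=276  177^167=239  177^168=153  177^169=105
  177^170=39  177^171=159  177^172=43  177^173=24  177^174=33
  177^175=221  177^176=58  177^177=150  177^178=136
Found 136 at exponent 178.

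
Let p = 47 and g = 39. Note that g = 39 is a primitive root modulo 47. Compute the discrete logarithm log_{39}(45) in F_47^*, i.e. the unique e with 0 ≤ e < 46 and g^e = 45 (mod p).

31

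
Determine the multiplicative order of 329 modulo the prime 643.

214

The order of 329 must divide p − 1 = 642 = 2 · 3 · 107.
Divisors: 1, 2, 3, 6, 107, 214, 321, 642.
Check each in increasing order: 329^1 ≡ 329;  329^2 ≡ 217;  329^3 ≡ 20;  329^6 ≡ 400;  329^107 ≡ 642;  329^214 ≡ 1.
Smallest exponent giving 1 is 214.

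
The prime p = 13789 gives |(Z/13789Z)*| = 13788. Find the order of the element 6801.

The order of 6801 must divide p − 1 = 13788 = 2^2 · 3^2 · 383.
Divisors: 1, 2, 3, 4, 6, 9, 12, 18, 36, 383, 766, 1149, 1532, 2298, 3447, 4596, 6894, 13788.
Check each in increasing order: 6801^1 ≡ 6801;  6801^2 ≡ 5295;  6801^3 ≡ 8216;  6801^4 ≡ 3988;  6801^6 ≡ 5501;  6801^9 ≡ 9663;  6801^12 ≡ 7935;  6801^18 ≡ 8250;  6801^36 ≡ 13785;  6801^383 ≡ 2427;  6801^766 ≡ 2426;  6801^1149 ≡ 13788;  6801^1532 ≡ 11362;  6801^2298 ≡ 1.
Smallest exponent giving 1 is 2298.

2298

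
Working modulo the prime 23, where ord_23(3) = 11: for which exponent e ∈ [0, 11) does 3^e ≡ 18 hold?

9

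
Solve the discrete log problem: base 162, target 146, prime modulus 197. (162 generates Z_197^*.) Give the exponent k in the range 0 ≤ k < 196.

Baby-step giant-step with m = ceil(sqrt(196)) = 14.
Baby table (162^j mod 197 for j=0..13):
  0:1  1:162  2:43  3:71  4:76  5:98  6:116  7:77
  8:63  9:159  10:148  11:139  12:60  13:67
Giant step factor: 162^(-14) ≡ 83 (mod 197).
Scan 146·83^i mod 197 for i = 0, 1, …:
  i=0: 146   i=1: 101   i=2: 109   i=3: 182
  i=4: 134   i=5: 90   i=6: 181   i=7: 51
  i=8: 96   i=9: 88   i=10: 15   i=11: 63
Match at i=11, j=8: k = 11·14 + 8 = 162.

162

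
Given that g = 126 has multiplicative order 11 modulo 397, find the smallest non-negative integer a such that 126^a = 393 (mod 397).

Successive powers of 126 modulo 397:
  126^0=1  126^1=126  126^2=393
So 126^2 ≡ 393 (mod 397), giving a = 2.

2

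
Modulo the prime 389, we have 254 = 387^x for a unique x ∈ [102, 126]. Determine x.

121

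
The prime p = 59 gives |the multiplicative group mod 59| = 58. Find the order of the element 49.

The order of 49 must divide p − 1 = 58 = 2 · 29.
Divisors: 1, 2, 29, 58.
Check each in increasing order: 49^1 ≡ 49;  49^2 ≡ 41;  49^29 ≡ 1.
Smallest exponent giving 1 is 29.

29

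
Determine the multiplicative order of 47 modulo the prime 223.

The order of 47 must divide p − 1 = 222 = 2 · 3 · 37.
Divisors: 1, 2, 3, 6, 37, 74, 111, 222.
Check each in increasing order: 47^1 ≡ 47;  47^2 ≡ 202;  47^3 ≡ 128;  47^6 ≡ 105;  47^37 ≡ 183;  47^74 ≡ 39;  47^111 ≡ 1.
Smallest exponent giving 1 is 111.

111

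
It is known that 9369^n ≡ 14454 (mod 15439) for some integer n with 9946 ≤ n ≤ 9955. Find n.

Compute 9369^9946 mod 15439 = 3988, then multiply by 9369 repeatedly:
  9369^9946=3988  9369^9947=1192  9369^9948=5451  9369^9949=13646  9369^9950=14454
Found 14454 at exponent 9950.

9950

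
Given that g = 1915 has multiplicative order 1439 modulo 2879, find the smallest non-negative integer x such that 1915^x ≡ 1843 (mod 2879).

Baby-step giant-step with m = ceil(sqrt(1439)) = 38.
Baby table (1915^j mod 2879 for j=0..37):
  0:1  1:1915  2:2258  3:2691  4:2734  5:1588  6:796  7:1349
  8:872  9:60  10:2619  11:167  12:236  13:2816  14:273  15:1696
  16:328  17:498  18:721  19:1674  20:1383  21:2644  22:1978  23:1985
  24:995  25:2406  26:1090  27:75  28:2554  29:2368  30:295  31:641
  32:1061  33:2120  34:410  35:2062  36:1621  37:653
Giant step factor: 1915^(-38) ≡ 214 (mod 2879).
Scan 1843·214^i mod 2879 for i = 0, 1, …:
  i=0: 1843   i=1: 2858   i=2: 1264   i=3: 2749
  i=4: 970   i=5: 292   i=6: 2029   i=7: 2356
  i=8: 359   i=9: 1972   i=10: 1674
Match at i=10, j=19: x = 10·38 + 19 = 399.

399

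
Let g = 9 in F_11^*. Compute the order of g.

5

The order of 9 must divide p − 1 = 10 = 2 · 5.
Divisors: 1, 2, 5, 10.
Check each in increasing order: 9^1 ≡ 9;  9^2 ≡ 4;  9^5 ≡ 1.
Smallest exponent giving 1 is 5.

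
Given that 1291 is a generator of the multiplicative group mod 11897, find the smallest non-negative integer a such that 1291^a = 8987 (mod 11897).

Baby-step giant-step with m = ceil(sqrt(11896)) = 110.
Baby table (1291^j mod 11897 for j=0..109):
  0:1  1:1291  2:1101  3:5648  4:10604  5:8214  6:4047  7:1894
  8:6269  9:3319  10:1909  11:1840  12:7937  13:3350  14:6239  15:280
  16:4570  17:10855  18:11036  19:6767  20:3799  21:2945  22:6852  23:6461
  24:1354  25:11052  26:3629  27:9518  28:10034  29:9958  30:7018  31:6621
  32:5665  33:8757  34:3137  35:4887  36:3707  37:3143  38:736  39:10313
  40:1340  41:4875  42:112  43:1828  44:4342  45:2035  46:9845  47:3899
  48:1178  49:9879  50:205  51:2921  52:11559  53:3831  54:8566  55:6393
  56:8742  57:7566  58:269  59:2266  60:10641  61:8393  62:9093  63:8621
  64:6016  65:9812  66:8884  67:536  68:1950  69:7183  70:5490  71:8875
  72:814  73:3938  74:3939  75:5230  76:6331  77:82  78:10686  79:7003
  80:11050  81:1047  82:7316  83:10635  84:647  85:2487  86:10424  87:1877
  88:8116  89:8396  90:1069  91:27  92:11063  93:5933  94:9732  95:780
  96:7632  97:2196  98:3550  99:2705  100:6334  101:3955  102:2092  103:153
  104:7171  105:1895  106:7560  107:4420  108:7557  109:547
Giant step factor: 1291^(-110) ≡ 10054 (mod 11897).
Scan 8987·10054^i mod 11897 for i = 0, 1, …:
  i=0: 8987   i=1: 9480   i=2: 5053   i=3: 2672
  i=4: 862   i=5: 5532   i=6: 253   i=7: 9601
  i=8: 8093   i=9: 3439   i=10: 3024   i=11: 6461
Match at i=11, j=23: a = 11·110 + 23 = 1233.

1233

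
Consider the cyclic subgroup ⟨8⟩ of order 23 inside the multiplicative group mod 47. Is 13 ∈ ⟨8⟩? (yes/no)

⟨8⟩ has order 23; its elements mod 47 are {1, 2, 3, 4, 6, 7, 8, 9, 12, 14, 16, 17, 18, 21, 24, 25, 27, 28, 32, 34, 36, 37, 42}.
13 is not in this set.

no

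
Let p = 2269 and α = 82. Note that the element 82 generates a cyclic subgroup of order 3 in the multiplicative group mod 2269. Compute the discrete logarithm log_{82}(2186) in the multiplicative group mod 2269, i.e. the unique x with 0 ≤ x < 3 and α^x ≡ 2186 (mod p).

Successive powers of 82 modulo 2269:
  82^0=1  82^1=82  82^2=2186
So 82^2 ≡ 2186 (mod 2269), giving x = 2.

2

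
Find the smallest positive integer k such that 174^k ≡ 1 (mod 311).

310

The order of 174 must divide p − 1 = 310 = 2 · 5 · 31.
Divisors: 1, 2, 5, 10, 31, 62, 155, 310.
Check each in increasing order: 174^1 ≡ 174;  174^2 ≡ 109;  174^5 ≡ 77;  174^10 ≡ 20;  174^31 ≡ 275;  174^62 ≡ 52;  174^155 ≡ 310;  174^310 ≡ 1.
Smallest exponent giving 1 is 310.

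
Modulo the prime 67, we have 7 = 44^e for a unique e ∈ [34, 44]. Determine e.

35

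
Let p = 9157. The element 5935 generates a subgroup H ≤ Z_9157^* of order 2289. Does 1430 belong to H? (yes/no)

no

1430 ∈ ⟨5935⟩ iff 1430^2289 ≡ 1 (mod 9157), since |⟨5935⟩| = 2289.
1430^2289 mod 9157 = 6954.
Since 6954 ≠ 1, 1430 does not lie in the subgroup.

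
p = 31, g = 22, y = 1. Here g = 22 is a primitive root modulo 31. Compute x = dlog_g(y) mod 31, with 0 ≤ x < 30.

0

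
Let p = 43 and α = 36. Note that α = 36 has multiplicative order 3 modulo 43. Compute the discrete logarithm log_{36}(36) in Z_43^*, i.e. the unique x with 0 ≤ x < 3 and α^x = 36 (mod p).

1

Successive powers of 36 modulo 43:
  36^0=1  36^1=36
So 36^1 ≡ 36 (mod 43), giving x = 1.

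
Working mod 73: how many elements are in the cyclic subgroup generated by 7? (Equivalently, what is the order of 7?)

24

The order of 7 must divide p − 1 = 72 = 2^3 · 3^2.
Divisors: 1, 2, 3, 4, 6, 8, 9, 12, 18, 24, 36, 72.
Check each in increasing order: 7^1 ≡ 7;  7^2 ≡ 49;  7^3 ≡ 51;  7^4 ≡ 65;  7^6 ≡ 46;  7^8 ≡ 64;  7^9 ≡ 10;  7^12 ≡ 72;  7^18 ≡ 27;  7^24 ≡ 1.
Smallest exponent giving 1 is 24.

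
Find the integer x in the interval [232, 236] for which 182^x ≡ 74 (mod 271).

232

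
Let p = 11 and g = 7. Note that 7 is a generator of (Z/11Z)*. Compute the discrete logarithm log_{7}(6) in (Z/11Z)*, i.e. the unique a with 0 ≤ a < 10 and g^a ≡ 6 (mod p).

7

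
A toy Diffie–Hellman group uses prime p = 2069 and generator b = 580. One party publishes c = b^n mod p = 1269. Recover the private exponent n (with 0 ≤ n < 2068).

Baby-step giant-step with m = ceil(sqrt(2068)) = 46.
Baby table (580^j mod 2069 for j=0..45):
  0:1  1:580  2:1222  3:1162  4:1535  5:630  6:1256  7:192
  8:1703  9:827  10:1721  11:922  12:958  13:1148  14:1691  15:74
  16:1540  17:1461  18:1159  19:1864  20:1102  21:1908  22:1794  23:1882
  24:1197  25:1145  26:2020  27:546  28:123  29:994  30:1338  31:165
  32:526  33:937  34:1382  35:857  36:500  37:340  38:645  39:1680
  40:1970  41:512  42:1093  43:826  44:1141  45:1769
Giant step factor: 580^(-46) ≡ 1998 (mod 2069).
Scan 1269·1998^i mod 2069 for i = 0, 1, …:
  i=0: 1269   i=1: 937
Match at i=1, j=33: n = 1·46 + 33 = 79.

79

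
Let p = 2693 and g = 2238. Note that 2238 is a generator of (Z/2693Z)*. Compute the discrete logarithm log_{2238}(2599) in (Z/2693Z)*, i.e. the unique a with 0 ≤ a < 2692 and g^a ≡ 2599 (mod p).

2381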